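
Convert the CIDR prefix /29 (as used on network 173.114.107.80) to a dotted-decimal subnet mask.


/29 means 29 network bits, 3 host bits
Binary: 11111111111111111111111111111000
Mask: 255.255.255.248


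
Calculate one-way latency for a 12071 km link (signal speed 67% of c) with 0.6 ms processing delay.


Speed = 0.67 * 3e5 km/s = 201000 km/s
Propagation delay = 12071 / 201000 = 0.0601 s = 60.0547 ms
Processing delay = 0.6 ms
Total one-way latency = 60.6547 ms


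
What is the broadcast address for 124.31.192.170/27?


Network: 124.31.192.160/27
Host bits = 5
Set all host bits to 1:
Broadcast: 124.31.192.191


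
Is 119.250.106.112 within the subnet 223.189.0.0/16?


Subnet network: 223.189.0.0
Test IP AND mask: 119.250.0.0
No, 119.250.106.112 is not in 223.189.0.0/16


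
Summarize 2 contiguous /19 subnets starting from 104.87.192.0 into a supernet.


Original prefix: /19
Number of subnets: 2 = 2^1
New prefix = 19 - 1 = 18
Supernet: 104.87.192.0/18


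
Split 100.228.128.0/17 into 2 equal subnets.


New prefix = 17 + 1 = 18
Each subnet has 16384 addresses
  100.228.128.0/18
  100.228.192.0/18
Subnets: 100.228.128.0/18, 100.228.192.0/18


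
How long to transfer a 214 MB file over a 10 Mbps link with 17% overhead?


Effective throughput = 10 * (1 - 17/100) = 8.3 Mbps
File size in Mb = 214 * 8 = 1712 Mb
Time = 1712 / 8.3
Time = 206.2651 seconds


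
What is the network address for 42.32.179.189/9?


IP:   00101010.00100000.10110011.10111101
Mask: 11111111.10000000.00000000.00000000
AND operation:
Net:  00101010.00000000.00000000.00000000
Network: 42.0.0.0/9


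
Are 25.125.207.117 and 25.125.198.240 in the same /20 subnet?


Mask: 255.255.240.0
25.125.207.117 AND mask = 25.125.192.0
25.125.198.240 AND mask = 25.125.192.0
Yes, same subnet (25.125.192.0)


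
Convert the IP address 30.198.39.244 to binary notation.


30 = 00011110
198 = 11000110
39 = 00100111
244 = 11110100
Binary: 00011110.11000110.00100111.11110100


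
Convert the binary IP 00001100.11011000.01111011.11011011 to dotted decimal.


00001100 = 12
11011000 = 216
01111011 = 123
11011011 = 219
IP: 12.216.123.219


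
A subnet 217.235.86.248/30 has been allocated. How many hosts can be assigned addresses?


Host bits = 32 - 30 = 2
Total addresses = 2^2 = 4
Usable = total - 2 (network and broadcast)
Usable hosts: 2


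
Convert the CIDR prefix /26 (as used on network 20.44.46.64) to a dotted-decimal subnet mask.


/26 means 26 network bits, 6 host bits
Binary: 11111111111111111111111111000000
Mask: 255.255.255.192


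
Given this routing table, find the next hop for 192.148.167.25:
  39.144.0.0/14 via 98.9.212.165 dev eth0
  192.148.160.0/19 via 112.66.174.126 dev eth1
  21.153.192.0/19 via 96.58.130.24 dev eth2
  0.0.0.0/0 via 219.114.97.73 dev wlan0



Longest prefix match for 192.148.167.25:
  /14 39.144.0.0: no
  /19 192.148.160.0: MATCH
  /19 21.153.192.0: no
  /0 0.0.0.0: MATCH
Selected: next-hop 112.66.174.126 via eth1 (matched /19)


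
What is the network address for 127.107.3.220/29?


IP:   01111111.01101011.00000011.11011100
Mask: 11111111.11111111.11111111.11111000
AND operation:
Net:  01111111.01101011.00000011.11011000
Network: 127.107.3.216/29


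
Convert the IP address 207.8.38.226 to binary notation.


207 = 11001111
8 = 00001000
38 = 00100110
226 = 11100010
Binary: 11001111.00001000.00100110.11100010


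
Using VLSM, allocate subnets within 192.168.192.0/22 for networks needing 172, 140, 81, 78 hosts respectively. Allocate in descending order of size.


172 hosts -> /24 (254 usable): 192.168.192.0/24
140 hosts -> /24 (254 usable): 192.168.193.0/24
81 hosts -> /25 (126 usable): 192.168.194.0/25
78 hosts -> /25 (126 usable): 192.168.194.128/25
Allocation: 192.168.192.0/24 (172 hosts, 254 usable); 192.168.193.0/24 (140 hosts, 254 usable); 192.168.194.0/25 (81 hosts, 126 usable); 192.168.194.128/25 (78 hosts, 126 usable)


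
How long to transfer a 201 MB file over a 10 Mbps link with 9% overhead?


Effective throughput = 10 * (1 - 9/100) = 9.1 Mbps
File size in Mb = 201 * 8 = 1608 Mb
Time = 1608 / 9.1
Time = 176.7033 seconds


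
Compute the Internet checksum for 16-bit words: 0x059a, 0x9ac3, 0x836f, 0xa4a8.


Sum all words (with carry folding):
+ 0x059a = 0x059a
+ 0x9ac3 = 0xa05d
+ 0x836f = 0x23cd
+ 0xa4a8 = 0xc875
One's complement: ~0xc875
Checksum = 0x378a


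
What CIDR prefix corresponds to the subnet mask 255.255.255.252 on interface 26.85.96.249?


Binary: 11111111.11111111.11111111.11111100
Count leading 1s
Prefix: /30


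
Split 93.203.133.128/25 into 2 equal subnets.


New prefix = 25 + 1 = 26
Each subnet has 64 addresses
  93.203.133.128/26
  93.203.133.192/26
Subnets: 93.203.133.128/26, 93.203.133.192/26


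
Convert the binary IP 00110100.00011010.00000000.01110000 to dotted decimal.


00110100 = 52
00011010 = 26
00000000 = 0
01110000 = 112
IP: 52.26.0.112


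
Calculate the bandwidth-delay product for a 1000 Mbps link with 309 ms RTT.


BDP = bandwidth * RTT
= 1000 Mbps * 309 ms
= 1000 * 1e6 * 309 / 1000 bits
= 309000000 bits
= 38625000 bytes
= 37719.7266 KB
BDP = 309000000 bits (38625000 bytes)


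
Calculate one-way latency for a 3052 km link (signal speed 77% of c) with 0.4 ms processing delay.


Speed = 0.77 * 3e5 km/s = 231000 km/s
Propagation delay = 3052 / 231000 = 0.0132 s = 13.2121 ms
Processing delay = 0.4 ms
Total one-way latency = 13.6121 ms


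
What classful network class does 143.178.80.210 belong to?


First octet: 143
Binary: 10001111
10xxxxxx -> Class B (128-191)
Class B, default mask 255.255.0.0 (/16)


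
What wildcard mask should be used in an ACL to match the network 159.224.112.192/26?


Subnet mask: 255.255.255.192
Wildcard = 255.255.255.255 - subnet mask
255 - 255 = 0
255 - 255 = 0
255 - 255 = 0
255 - 192 = 63
Wildcard: 0.0.0.63


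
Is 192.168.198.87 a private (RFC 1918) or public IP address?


RFC 1918 private ranges:
  10.0.0.0/8 (10.0.0.0 - 10.255.255.255)
  172.16.0.0/12 (172.16.0.0 - 172.31.255.255)
  192.168.0.0/16 (192.168.0.0 - 192.168.255.255)
Private (in 192.168.0.0/16)


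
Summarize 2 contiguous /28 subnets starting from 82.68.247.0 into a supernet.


Original prefix: /28
Number of subnets: 2 = 2^1
New prefix = 28 - 1 = 27
Supernet: 82.68.247.0/27


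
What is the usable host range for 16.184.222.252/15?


Network: 16.184.0.0
Broadcast: 16.185.255.255
First usable = network + 1
Last usable = broadcast - 1
Range: 16.184.0.1 to 16.185.255.254


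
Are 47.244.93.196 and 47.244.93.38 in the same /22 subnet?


Mask: 255.255.252.0
47.244.93.196 AND mask = 47.244.92.0
47.244.93.38 AND mask = 47.244.92.0
Yes, same subnet (47.244.92.0)


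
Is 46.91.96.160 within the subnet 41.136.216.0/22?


Subnet network: 41.136.216.0
Test IP AND mask: 46.91.96.0
No, 46.91.96.160 is not in 41.136.216.0/22


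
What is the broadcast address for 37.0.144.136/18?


Network: 37.0.128.0/18
Host bits = 14
Set all host bits to 1:
Broadcast: 37.0.191.255


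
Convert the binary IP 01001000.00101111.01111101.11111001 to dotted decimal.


01001000 = 72
00101111 = 47
01111101 = 125
11111001 = 249
IP: 72.47.125.249


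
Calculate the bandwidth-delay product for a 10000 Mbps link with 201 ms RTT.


BDP = bandwidth * RTT
= 10000 Mbps * 201 ms
= 10000 * 1e6 * 201 / 1000 bits
= 2010000000 bits
= 251250000 bytes
= 245361.3281 KB
BDP = 2010000000 bits (251250000 bytes)


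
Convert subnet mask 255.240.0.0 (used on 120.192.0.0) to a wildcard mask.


Subnet mask: 255.240.0.0
Wildcard = 255.255.255.255 - subnet mask
255 - 255 = 0
255 - 240 = 15
255 - 0 = 255
255 - 0 = 255
Wildcard: 0.15.255.255


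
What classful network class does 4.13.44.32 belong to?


First octet: 4
Binary: 00000100
0xxxxxxx -> Class A (1-126)
Class A, default mask 255.0.0.0 (/8)


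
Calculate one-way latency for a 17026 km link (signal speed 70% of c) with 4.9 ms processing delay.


Speed = 0.7 * 3e5 km/s = 210000 km/s
Propagation delay = 17026 / 210000 = 0.0811 s = 81.0762 ms
Processing delay = 4.9 ms
Total one-way latency = 85.9762 ms


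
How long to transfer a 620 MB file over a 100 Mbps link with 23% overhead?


Effective throughput = 100 * (1 - 23/100) = 77 Mbps
File size in Mb = 620 * 8 = 4960 Mb
Time = 4960 / 77
Time = 64.4156 seconds


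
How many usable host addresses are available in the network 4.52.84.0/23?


Host bits = 32 - 23 = 9
Total addresses = 2^9 = 512
Usable = total - 2 (network and broadcast)
Usable hosts: 510


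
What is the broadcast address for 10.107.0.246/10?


Network: 10.64.0.0/10
Host bits = 22
Set all host bits to 1:
Broadcast: 10.127.255.255


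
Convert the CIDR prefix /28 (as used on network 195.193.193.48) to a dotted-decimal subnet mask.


/28 means 28 network bits, 4 host bits
Binary: 11111111111111111111111111110000
Mask: 255.255.255.240


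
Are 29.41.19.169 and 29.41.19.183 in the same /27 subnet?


Mask: 255.255.255.224
29.41.19.169 AND mask = 29.41.19.160
29.41.19.183 AND mask = 29.41.19.160
Yes, same subnet (29.41.19.160)


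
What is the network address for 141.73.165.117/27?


IP:   10001101.01001001.10100101.01110101
Mask: 11111111.11111111.11111111.11100000
AND operation:
Net:  10001101.01001001.10100101.01100000
Network: 141.73.165.96/27


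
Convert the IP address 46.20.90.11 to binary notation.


46 = 00101110
20 = 00010100
90 = 01011010
11 = 00001011
Binary: 00101110.00010100.01011010.00001011


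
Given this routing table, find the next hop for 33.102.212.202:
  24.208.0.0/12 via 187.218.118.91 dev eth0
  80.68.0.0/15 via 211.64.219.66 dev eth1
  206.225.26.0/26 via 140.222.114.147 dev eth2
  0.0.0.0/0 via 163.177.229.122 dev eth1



Longest prefix match for 33.102.212.202:
  /12 24.208.0.0: no
  /15 80.68.0.0: no
  /26 206.225.26.0: no
  /0 0.0.0.0: MATCH
Selected: next-hop 163.177.229.122 via eth1 (matched /0)


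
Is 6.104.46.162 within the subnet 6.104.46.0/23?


Subnet network: 6.104.46.0
Test IP AND mask: 6.104.46.0
Yes, 6.104.46.162 is in 6.104.46.0/23


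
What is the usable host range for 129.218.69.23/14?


Network: 129.216.0.0
Broadcast: 129.219.255.255
First usable = network + 1
Last usable = broadcast - 1
Range: 129.216.0.1 to 129.219.255.254


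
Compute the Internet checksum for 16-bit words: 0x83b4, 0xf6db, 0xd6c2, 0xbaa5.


Sum all words (with carry folding):
+ 0x83b4 = 0x83b4
+ 0xf6db = 0x7a90
+ 0xd6c2 = 0x5153
+ 0xbaa5 = 0x0bf9
One's complement: ~0x0bf9
Checksum = 0xf406


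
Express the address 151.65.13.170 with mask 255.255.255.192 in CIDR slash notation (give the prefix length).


Binary: 11111111.11111111.11111111.11000000
Count leading 1s
Prefix: /26


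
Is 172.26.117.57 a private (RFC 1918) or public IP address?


RFC 1918 private ranges:
  10.0.0.0/8 (10.0.0.0 - 10.255.255.255)
  172.16.0.0/12 (172.16.0.0 - 172.31.255.255)
  192.168.0.0/16 (192.168.0.0 - 192.168.255.255)
Private (in 172.16.0.0/12)


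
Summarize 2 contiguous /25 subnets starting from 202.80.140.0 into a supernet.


Original prefix: /25
Number of subnets: 2 = 2^1
New prefix = 25 - 1 = 24
Supernet: 202.80.140.0/24


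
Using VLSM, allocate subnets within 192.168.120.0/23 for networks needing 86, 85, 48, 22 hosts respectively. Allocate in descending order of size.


86 hosts -> /25 (126 usable): 192.168.120.0/25
85 hosts -> /25 (126 usable): 192.168.120.128/25
48 hosts -> /26 (62 usable): 192.168.121.0/26
22 hosts -> /27 (30 usable): 192.168.121.64/27
Allocation: 192.168.120.0/25 (86 hosts, 126 usable); 192.168.120.128/25 (85 hosts, 126 usable); 192.168.121.0/26 (48 hosts, 62 usable); 192.168.121.64/27 (22 hosts, 30 usable)


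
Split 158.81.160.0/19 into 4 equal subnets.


New prefix = 19 + 2 = 21
Each subnet has 2048 addresses
  158.81.160.0/21
  158.81.168.0/21
  158.81.176.0/21
  158.81.184.0/21
Subnets: 158.81.160.0/21, 158.81.168.0/21, 158.81.176.0/21, 158.81.184.0/21


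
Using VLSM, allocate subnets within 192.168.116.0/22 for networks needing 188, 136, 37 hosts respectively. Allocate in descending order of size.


188 hosts -> /24 (254 usable): 192.168.116.0/24
136 hosts -> /24 (254 usable): 192.168.117.0/24
37 hosts -> /26 (62 usable): 192.168.118.0/26
Allocation: 192.168.116.0/24 (188 hosts, 254 usable); 192.168.117.0/24 (136 hosts, 254 usable); 192.168.118.0/26 (37 hosts, 62 usable)


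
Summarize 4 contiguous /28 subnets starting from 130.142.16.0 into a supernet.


Original prefix: /28
Number of subnets: 4 = 2^2
New prefix = 28 - 2 = 26
Supernet: 130.142.16.0/26


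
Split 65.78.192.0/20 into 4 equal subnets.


New prefix = 20 + 2 = 22
Each subnet has 1024 addresses
  65.78.192.0/22
  65.78.196.0/22
  65.78.200.0/22
  65.78.204.0/22
Subnets: 65.78.192.0/22, 65.78.196.0/22, 65.78.200.0/22, 65.78.204.0/22


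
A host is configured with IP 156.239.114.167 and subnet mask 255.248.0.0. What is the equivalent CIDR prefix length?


Binary: 11111111.11111000.00000000.00000000
Count leading 1s
Prefix: /13


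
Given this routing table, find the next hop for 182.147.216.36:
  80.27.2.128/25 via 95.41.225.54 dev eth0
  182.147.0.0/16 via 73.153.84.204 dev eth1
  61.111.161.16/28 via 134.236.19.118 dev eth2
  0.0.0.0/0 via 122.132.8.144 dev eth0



Longest prefix match for 182.147.216.36:
  /25 80.27.2.128: no
  /16 182.147.0.0: MATCH
  /28 61.111.161.16: no
  /0 0.0.0.0: MATCH
Selected: next-hop 73.153.84.204 via eth1 (matched /16)


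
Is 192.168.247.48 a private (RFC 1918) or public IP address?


RFC 1918 private ranges:
  10.0.0.0/8 (10.0.0.0 - 10.255.255.255)
  172.16.0.0/12 (172.16.0.0 - 172.31.255.255)
  192.168.0.0/16 (192.168.0.0 - 192.168.255.255)
Private (in 192.168.0.0/16)


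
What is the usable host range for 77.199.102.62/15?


Network: 77.198.0.0
Broadcast: 77.199.255.255
First usable = network + 1
Last usable = broadcast - 1
Range: 77.198.0.1 to 77.199.255.254


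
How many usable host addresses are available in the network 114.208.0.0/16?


Host bits = 32 - 16 = 16
Total addresses = 2^16 = 65536
Usable = total - 2 (network and broadcast)
Usable hosts: 65534


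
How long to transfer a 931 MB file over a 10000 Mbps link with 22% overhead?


Effective throughput = 10000 * (1 - 22/100) = 7800 Mbps
File size in Mb = 931 * 8 = 7448 Mb
Time = 7448 / 7800
Time = 0.9549 seconds


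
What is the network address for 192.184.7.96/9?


IP:   11000000.10111000.00000111.01100000
Mask: 11111111.10000000.00000000.00000000
AND operation:
Net:  11000000.10000000.00000000.00000000
Network: 192.128.0.0/9


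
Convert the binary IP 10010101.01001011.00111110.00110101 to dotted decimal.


10010101 = 149
01001011 = 75
00111110 = 62
00110101 = 53
IP: 149.75.62.53


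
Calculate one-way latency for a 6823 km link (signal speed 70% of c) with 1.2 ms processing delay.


Speed = 0.7 * 3e5 km/s = 210000 km/s
Propagation delay = 6823 / 210000 = 0.0325 s = 32.4905 ms
Processing delay = 1.2 ms
Total one-way latency = 33.6905 ms


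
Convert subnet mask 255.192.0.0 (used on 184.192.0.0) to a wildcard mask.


Subnet mask: 255.192.0.0
Wildcard = 255.255.255.255 - subnet mask
255 - 255 = 0
255 - 192 = 63
255 - 0 = 255
255 - 0 = 255
Wildcard: 0.63.255.255


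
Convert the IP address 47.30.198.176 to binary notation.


47 = 00101111
30 = 00011110
198 = 11000110
176 = 10110000
Binary: 00101111.00011110.11000110.10110000


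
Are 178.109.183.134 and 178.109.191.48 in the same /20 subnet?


Mask: 255.255.240.0
178.109.183.134 AND mask = 178.109.176.0
178.109.191.48 AND mask = 178.109.176.0
Yes, same subnet (178.109.176.0)


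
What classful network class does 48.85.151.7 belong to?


First octet: 48
Binary: 00110000
0xxxxxxx -> Class A (1-126)
Class A, default mask 255.0.0.0 (/8)


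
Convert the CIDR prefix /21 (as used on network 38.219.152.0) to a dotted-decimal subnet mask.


/21 means 21 network bits, 11 host bits
Binary: 11111111111111111111100000000000
Mask: 255.255.248.0


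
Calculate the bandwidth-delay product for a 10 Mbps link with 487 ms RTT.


BDP = bandwidth * RTT
= 10 Mbps * 487 ms
= 10 * 1e6 * 487 / 1000 bits
= 4870000 bits
= 608750 bytes
= 594.4824 KB
BDP = 4870000 bits (608750 bytes)


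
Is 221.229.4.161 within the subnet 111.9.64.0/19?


Subnet network: 111.9.64.0
Test IP AND mask: 221.229.0.0
No, 221.229.4.161 is not in 111.9.64.0/19


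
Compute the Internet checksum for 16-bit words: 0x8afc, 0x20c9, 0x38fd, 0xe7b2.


Sum all words (with carry folding):
+ 0x8afc = 0x8afc
+ 0x20c9 = 0xabc5
+ 0x38fd = 0xe4c2
+ 0xe7b2 = 0xcc75
One's complement: ~0xcc75
Checksum = 0x338a


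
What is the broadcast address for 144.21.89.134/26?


Network: 144.21.89.128/26
Host bits = 6
Set all host bits to 1:
Broadcast: 144.21.89.191


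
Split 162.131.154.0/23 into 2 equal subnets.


New prefix = 23 + 1 = 24
Each subnet has 256 addresses
  162.131.154.0/24
  162.131.155.0/24
Subnets: 162.131.154.0/24, 162.131.155.0/24


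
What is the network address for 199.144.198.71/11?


IP:   11000111.10010000.11000110.01000111
Mask: 11111111.11100000.00000000.00000000
AND operation:
Net:  11000111.10000000.00000000.00000000
Network: 199.128.0.0/11


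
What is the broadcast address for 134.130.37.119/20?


Network: 134.130.32.0/20
Host bits = 12
Set all host bits to 1:
Broadcast: 134.130.47.255


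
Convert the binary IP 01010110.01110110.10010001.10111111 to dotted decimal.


01010110 = 86
01110110 = 118
10010001 = 145
10111111 = 191
IP: 86.118.145.191


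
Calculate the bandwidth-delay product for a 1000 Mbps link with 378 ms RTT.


BDP = bandwidth * RTT
= 1000 Mbps * 378 ms
= 1000 * 1e6 * 378 / 1000 bits
= 378000000 bits
= 47250000 bytes
= 46142.5781 KB
BDP = 378000000 bits (47250000 bytes)


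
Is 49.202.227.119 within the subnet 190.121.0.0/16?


Subnet network: 190.121.0.0
Test IP AND mask: 49.202.0.0
No, 49.202.227.119 is not in 190.121.0.0/16


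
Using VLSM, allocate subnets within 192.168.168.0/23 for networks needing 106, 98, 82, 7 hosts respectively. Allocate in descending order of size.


106 hosts -> /25 (126 usable): 192.168.168.0/25
98 hosts -> /25 (126 usable): 192.168.168.128/25
82 hosts -> /25 (126 usable): 192.168.169.0/25
7 hosts -> /28 (14 usable): 192.168.169.128/28
Allocation: 192.168.168.0/25 (106 hosts, 126 usable); 192.168.168.128/25 (98 hosts, 126 usable); 192.168.169.0/25 (82 hosts, 126 usable); 192.168.169.128/28 (7 hosts, 14 usable)


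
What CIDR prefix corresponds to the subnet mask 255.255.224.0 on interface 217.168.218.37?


Binary: 11111111.11111111.11100000.00000000
Count leading 1s
Prefix: /19


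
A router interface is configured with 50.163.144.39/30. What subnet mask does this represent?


/30 means 30 network bits, 2 host bits
Binary: 11111111111111111111111111111100
Mask: 255.255.255.252


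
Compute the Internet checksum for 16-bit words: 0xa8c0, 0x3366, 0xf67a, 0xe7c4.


Sum all words (with carry folding):
+ 0xa8c0 = 0xa8c0
+ 0x3366 = 0xdc26
+ 0xf67a = 0xd2a1
+ 0xe7c4 = 0xba66
One's complement: ~0xba66
Checksum = 0x4599


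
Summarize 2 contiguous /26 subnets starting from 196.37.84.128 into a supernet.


Original prefix: /26
Number of subnets: 2 = 2^1
New prefix = 26 - 1 = 25
Supernet: 196.37.84.128/25


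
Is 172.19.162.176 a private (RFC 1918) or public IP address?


RFC 1918 private ranges:
  10.0.0.0/8 (10.0.0.0 - 10.255.255.255)
  172.16.0.0/12 (172.16.0.0 - 172.31.255.255)
  192.168.0.0/16 (192.168.0.0 - 192.168.255.255)
Private (in 172.16.0.0/12)


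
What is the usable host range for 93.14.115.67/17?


Network: 93.14.0.0
Broadcast: 93.14.127.255
First usable = network + 1
Last usable = broadcast - 1
Range: 93.14.0.1 to 93.14.127.254


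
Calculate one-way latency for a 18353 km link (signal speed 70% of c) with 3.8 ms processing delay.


Speed = 0.7 * 3e5 km/s = 210000 km/s
Propagation delay = 18353 / 210000 = 0.0874 s = 87.3952 ms
Processing delay = 3.8 ms
Total one-way latency = 91.1952 ms


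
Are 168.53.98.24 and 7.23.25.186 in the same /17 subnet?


Mask: 255.255.128.0
168.53.98.24 AND mask = 168.53.0.0
7.23.25.186 AND mask = 7.23.0.0
No, different subnets (168.53.0.0 vs 7.23.0.0)


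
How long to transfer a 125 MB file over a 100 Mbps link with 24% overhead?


Effective throughput = 100 * (1 - 24/100) = 76 Mbps
File size in Mb = 125 * 8 = 1000 Mb
Time = 1000 / 76
Time = 13.1579 seconds


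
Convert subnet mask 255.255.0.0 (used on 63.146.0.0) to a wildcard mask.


Subnet mask: 255.255.0.0
Wildcard = 255.255.255.255 - subnet mask
255 - 255 = 0
255 - 255 = 0
255 - 0 = 255
255 - 0 = 255
Wildcard: 0.0.255.255


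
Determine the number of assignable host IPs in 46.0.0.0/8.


Host bits = 32 - 8 = 24
Total addresses = 2^24 = 16777216
Usable = total - 2 (network and broadcast)
Usable hosts: 16777214


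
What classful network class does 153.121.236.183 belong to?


First octet: 153
Binary: 10011001
10xxxxxx -> Class B (128-191)
Class B, default mask 255.255.0.0 (/16)


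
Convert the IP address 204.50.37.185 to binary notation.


204 = 11001100
50 = 00110010
37 = 00100101
185 = 10111001
Binary: 11001100.00110010.00100101.10111001


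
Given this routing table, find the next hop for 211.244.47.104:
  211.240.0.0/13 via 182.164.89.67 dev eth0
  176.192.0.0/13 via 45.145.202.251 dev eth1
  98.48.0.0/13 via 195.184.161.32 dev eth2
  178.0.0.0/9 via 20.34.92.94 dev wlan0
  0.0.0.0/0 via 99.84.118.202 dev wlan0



Longest prefix match for 211.244.47.104:
  /13 211.240.0.0: MATCH
  /13 176.192.0.0: no
  /13 98.48.0.0: no
  /9 178.0.0.0: no
  /0 0.0.0.0: MATCH
Selected: next-hop 182.164.89.67 via eth0 (matched /13)


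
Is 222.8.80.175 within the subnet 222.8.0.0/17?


Subnet network: 222.8.0.0
Test IP AND mask: 222.8.0.0
Yes, 222.8.80.175 is in 222.8.0.0/17


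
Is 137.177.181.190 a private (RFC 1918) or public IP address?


RFC 1918 private ranges:
  10.0.0.0/8 (10.0.0.0 - 10.255.255.255)
  172.16.0.0/12 (172.16.0.0 - 172.31.255.255)
  192.168.0.0/16 (192.168.0.0 - 192.168.255.255)
Public (not in any RFC 1918 range)


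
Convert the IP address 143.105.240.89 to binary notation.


143 = 10001111
105 = 01101001
240 = 11110000
89 = 01011001
Binary: 10001111.01101001.11110000.01011001


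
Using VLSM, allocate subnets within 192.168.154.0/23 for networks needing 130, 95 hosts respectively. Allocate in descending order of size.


130 hosts -> /24 (254 usable): 192.168.154.0/24
95 hosts -> /25 (126 usable): 192.168.155.0/25
Allocation: 192.168.154.0/24 (130 hosts, 254 usable); 192.168.155.0/25 (95 hosts, 126 usable)


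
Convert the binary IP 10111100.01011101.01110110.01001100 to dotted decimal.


10111100 = 188
01011101 = 93
01110110 = 118
01001100 = 76
IP: 188.93.118.76


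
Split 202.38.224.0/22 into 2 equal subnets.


New prefix = 22 + 1 = 23
Each subnet has 512 addresses
  202.38.224.0/23
  202.38.226.0/23
Subnets: 202.38.224.0/23, 202.38.226.0/23


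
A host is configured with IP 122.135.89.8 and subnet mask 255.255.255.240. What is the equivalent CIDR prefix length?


Binary: 11111111.11111111.11111111.11110000
Count leading 1s
Prefix: /28


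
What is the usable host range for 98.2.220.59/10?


Network: 98.0.0.0
Broadcast: 98.63.255.255
First usable = network + 1
Last usable = broadcast - 1
Range: 98.0.0.1 to 98.63.255.254


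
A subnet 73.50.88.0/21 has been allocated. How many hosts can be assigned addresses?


Host bits = 32 - 21 = 11
Total addresses = 2^11 = 2048
Usable = total - 2 (network and broadcast)
Usable hosts: 2046


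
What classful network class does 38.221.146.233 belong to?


First octet: 38
Binary: 00100110
0xxxxxxx -> Class A (1-126)
Class A, default mask 255.0.0.0 (/8)


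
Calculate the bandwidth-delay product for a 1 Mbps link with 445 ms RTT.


BDP = bandwidth * RTT
= 1 Mbps * 445 ms
= 1 * 1e6 * 445 / 1000 bits
= 445000 bits
= 55625 bytes
= 54.3213 KB
BDP = 445000 bits (55625 bytes)


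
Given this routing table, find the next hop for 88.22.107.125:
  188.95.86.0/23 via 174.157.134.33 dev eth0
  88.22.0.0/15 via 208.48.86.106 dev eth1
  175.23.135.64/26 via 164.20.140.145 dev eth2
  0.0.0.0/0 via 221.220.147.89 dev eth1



Longest prefix match for 88.22.107.125:
  /23 188.95.86.0: no
  /15 88.22.0.0: MATCH
  /26 175.23.135.64: no
  /0 0.0.0.0: MATCH
Selected: next-hop 208.48.86.106 via eth1 (matched /15)


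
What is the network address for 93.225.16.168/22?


IP:   01011101.11100001.00010000.10101000
Mask: 11111111.11111111.11111100.00000000
AND operation:
Net:  01011101.11100001.00010000.00000000
Network: 93.225.16.0/22


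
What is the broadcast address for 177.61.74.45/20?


Network: 177.61.64.0/20
Host bits = 12
Set all host bits to 1:
Broadcast: 177.61.79.255


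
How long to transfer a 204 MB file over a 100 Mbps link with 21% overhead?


Effective throughput = 100 * (1 - 21/100) = 79 Mbps
File size in Mb = 204 * 8 = 1632 Mb
Time = 1632 / 79
Time = 20.6582 seconds


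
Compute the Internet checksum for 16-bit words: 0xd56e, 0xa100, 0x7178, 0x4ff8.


Sum all words (with carry folding):
+ 0xd56e = 0xd56e
+ 0xa100 = 0x766f
+ 0x7178 = 0xe7e7
+ 0x4ff8 = 0x37e0
One's complement: ~0x37e0
Checksum = 0xc81f


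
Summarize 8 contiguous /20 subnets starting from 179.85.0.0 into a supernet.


Original prefix: /20
Number of subnets: 8 = 2^3
New prefix = 20 - 3 = 17
Supernet: 179.85.0.0/17


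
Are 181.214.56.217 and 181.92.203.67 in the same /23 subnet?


Mask: 255.255.254.0
181.214.56.217 AND mask = 181.214.56.0
181.92.203.67 AND mask = 181.92.202.0
No, different subnets (181.214.56.0 vs 181.92.202.0)


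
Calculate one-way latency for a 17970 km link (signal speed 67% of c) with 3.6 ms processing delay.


Speed = 0.67 * 3e5 km/s = 201000 km/s
Propagation delay = 17970 / 201000 = 0.0894 s = 89.403 ms
Processing delay = 3.6 ms
Total one-way latency = 93.003 ms


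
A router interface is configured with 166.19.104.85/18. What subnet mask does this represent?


/18 means 18 network bits, 14 host bits
Binary: 11111111111111111100000000000000
Mask: 255.255.192.0


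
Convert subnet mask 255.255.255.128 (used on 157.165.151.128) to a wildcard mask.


Subnet mask: 255.255.255.128
Wildcard = 255.255.255.255 - subnet mask
255 - 255 = 0
255 - 255 = 0
255 - 255 = 0
255 - 128 = 127
Wildcard: 0.0.0.127


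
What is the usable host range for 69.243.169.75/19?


Network: 69.243.160.0
Broadcast: 69.243.191.255
First usable = network + 1
Last usable = broadcast - 1
Range: 69.243.160.1 to 69.243.191.254


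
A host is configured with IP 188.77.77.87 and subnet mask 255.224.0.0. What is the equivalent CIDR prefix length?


Binary: 11111111.11100000.00000000.00000000
Count leading 1s
Prefix: /11


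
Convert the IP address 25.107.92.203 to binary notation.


25 = 00011001
107 = 01101011
92 = 01011100
203 = 11001011
Binary: 00011001.01101011.01011100.11001011


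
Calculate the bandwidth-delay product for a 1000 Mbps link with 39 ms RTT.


BDP = bandwidth * RTT
= 1000 Mbps * 39 ms
= 1000 * 1e6 * 39 / 1000 bits
= 39000000 bits
= 4875000 bytes
= 4760.7422 KB
BDP = 39000000 bits (4875000 bytes)


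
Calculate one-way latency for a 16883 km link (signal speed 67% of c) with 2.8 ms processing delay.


Speed = 0.67 * 3e5 km/s = 201000 km/s
Propagation delay = 16883 / 201000 = 0.084 s = 83.995 ms
Processing delay = 2.8 ms
Total one-way latency = 86.795 ms


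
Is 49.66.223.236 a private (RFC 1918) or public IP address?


RFC 1918 private ranges:
  10.0.0.0/8 (10.0.0.0 - 10.255.255.255)
  172.16.0.0/12 (172.16.0.0 - 172.31.255.255)
  192.168.0.0/16 (192.168.0.0 - 192.168.255.255)
Public (not in any RFC 1918 range)


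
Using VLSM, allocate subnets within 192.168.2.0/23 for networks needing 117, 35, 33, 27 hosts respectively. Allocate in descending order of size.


117 hosts -> /25 (126 usable): 192.168.2.0/25
35 hosts -> /26 (62 usable): 192.168.2.128/26
33 hosts -> /26 (62 usable): 192.168.2.192/26
27 hosts -> /27 (30 usable): 192.168.3.0/27
Allocation: 192.168.2.0/25 (117 hosts, 126 usable); 192.168.2.128/26 (35 hosts, 62 usable); 192.168.2.192/26 (33 hosts, 62 usable); 192.168.3.0/27 (27 hosts, 30 usable)


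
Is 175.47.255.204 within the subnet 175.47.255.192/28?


Subnet network: 175.47.255.192
Test IP AND mask: 175.47.255.192
Yes, 175.47.255.204 is in 175.47.255.192/28


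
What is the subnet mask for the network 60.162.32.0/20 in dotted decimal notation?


/20 means 20 network bits, 12 host bits
Binary: 11111111111111111111000000000000
Mask: 255.255.240.0


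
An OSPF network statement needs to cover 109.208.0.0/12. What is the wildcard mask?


Subnet mask: 255.240.0.0
Wildcard = 255.255.255.255 - subnet mask
255 - 255 = 0
255 - 240 = 15
255 - 0 = 255
255 - 0 = 255
Wildcard: 0.15.255.255


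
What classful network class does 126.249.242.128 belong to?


First octet: 126
Binary: 01111110
0xxxxxxx -> Class A (1-126)
Class A, default mask 255.0.0.0 (/8)


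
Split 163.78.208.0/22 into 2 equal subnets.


New prefix = 22 + 1 = 23
Each subnet has 512 addresses
  163.78.208.0/23
  163.78.210.0/23
Subnets: 163.78.208.0/23, 163.78.210.0/23


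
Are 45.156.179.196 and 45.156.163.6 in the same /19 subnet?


Mask: 255.255.224.0
45.156.179.196 AND mask = 45.156.160.0
45.156.163.6 AND mask = 45.156.160.0
Yes, same subnet (45.156.160.0)


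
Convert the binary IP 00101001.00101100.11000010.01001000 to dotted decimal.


00101001 = 41
00101100 = 44
11000010 = 194
01001000 = 72
IP: 41.44.194.72


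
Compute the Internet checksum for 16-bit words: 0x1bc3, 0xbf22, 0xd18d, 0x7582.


Sum all words (with carry folding):
+ 0x1bc3 = 0x1bc3
+ 0xbf22 = 0xdae5
+ 0xd18d = 0xac73
+ 0x7582 = 0x21f6
One's complement: ~0x21f6
Checksum = 0xde09


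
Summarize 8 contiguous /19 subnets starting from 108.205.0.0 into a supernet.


Original prefix: /19
Number of subnets: 8 = 2^3
New prefix = 19 - 3 = 16
Supernet: 108.205.0.0/16


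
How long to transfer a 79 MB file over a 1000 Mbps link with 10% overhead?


Effective throughput = 1000 * (1 - 10/100) = 900 Mbps
File size in Mb = 79 * 8 = 632 Mb
Time = 632 / 900
Time = 0.7022 seconds


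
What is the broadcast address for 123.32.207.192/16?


Network: 123.32.0.0/16
Host bits = 16
Set all host bits to 1:
Broadcast: 123.32.255.255


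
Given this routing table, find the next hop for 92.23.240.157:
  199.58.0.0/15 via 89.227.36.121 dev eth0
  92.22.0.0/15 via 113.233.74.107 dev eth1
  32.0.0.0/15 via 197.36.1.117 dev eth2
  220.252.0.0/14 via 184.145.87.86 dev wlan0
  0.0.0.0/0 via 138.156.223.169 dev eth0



Longest prefix match for 92.23.240.157:
  /15 199.58.0.0: no
  /15 92.22.0.0: MATCH
  /15 32.0.0.0: no
  /14 220.252.0.0: no
  /0 0.0.0.0: MATCH
Selected: next-hop 113.233.74.107 via eth1 (matched /15)


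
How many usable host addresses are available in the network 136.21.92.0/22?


Host bits = 32 - 22 = 10
Total addresses = 2^10 = 1024
Usable = total - 2 (network and broadcast)
Usable hosts: 1022


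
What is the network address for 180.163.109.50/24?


IP:   10110100.10100011.01101101.00110010
Mask: 11111111.11111111.11111111.00000000
AND operation:
Net:  10110100.10100011.01101101.00000000
Network: 180.163.109.0/24


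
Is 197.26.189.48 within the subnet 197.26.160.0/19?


Subnet network: 197.26.160.0
Test IP AND mask: 197.26.160.0
Yes, 197.26.189.48 is in 197.26.160.0/19


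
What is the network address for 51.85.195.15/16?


IP:   00110011.01010101.11000011.00001111
Mask: 11111111.11111111.00000000.00000000
AND operation:
Net:  00110011.01010101.00000000.00000000
Network: 51.85.0.0/16


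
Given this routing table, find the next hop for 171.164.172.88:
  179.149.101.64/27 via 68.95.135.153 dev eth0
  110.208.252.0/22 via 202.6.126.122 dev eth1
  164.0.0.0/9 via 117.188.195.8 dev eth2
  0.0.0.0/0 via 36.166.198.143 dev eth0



Longest prefix match for 171.164.172.88:
  /27 179.149.101.64: no
  /22 110.208.252.0: no
  /9 164.0.0.0: no
  /0 0.0.0.0: MATCH
Selected: next-hop 36.166.198.143 via eth0 (matched /0)


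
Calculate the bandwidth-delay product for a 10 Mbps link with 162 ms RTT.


BDP = bandwidth * RTT
= 10 Mbps * 162 ms
= 10 * 1e6 * 162 / 1000 bits
= 1620000 bits
= 202500 bytes
= 197.7539 KB
BDP = 1620000 bits (202500 bytes)


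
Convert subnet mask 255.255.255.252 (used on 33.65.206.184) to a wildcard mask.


Subnet mask: 255.255.255.252
Wildcard = 255.255.255.255 - subnet mask
255 - 255 = 0
255 - 255 = 0
255 - 255 = 0
255 - 252 = 3
Wildcard: 0.0.0.3


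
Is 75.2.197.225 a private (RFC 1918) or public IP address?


RFC 1918 private ranges:
  10.0.0.0/8 (10.0.0.0 - 10.255.255.255)
  172.16.0.0/12 (172.16.0.0 - 172.31.255.255)
  192.168.0.0/16 (192.168.0.0 - 192.168.255.255)
Public (not in any RFC 1918 range)


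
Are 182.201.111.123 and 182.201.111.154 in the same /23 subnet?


Mask: 255.255.254.0
182.201.111.123 AND mask = 182.201.110.0
182.201.111.154 AND mask = 182.201.110.0
Yes, same subnet (182.201.110.0)


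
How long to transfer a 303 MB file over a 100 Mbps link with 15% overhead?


Effective throughput = 100 * (1 - 15/100) = 85 Mbps
File size in Mb = 303 * 8 = 2424 Mb
Time = 2424 / 85
Time = 28.5176 seconds


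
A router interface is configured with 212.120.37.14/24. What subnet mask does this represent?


/24 means 24 network bits, 8 host bits
Binary: 11111111111111111111111100000000
Mask: 255.255.255.0


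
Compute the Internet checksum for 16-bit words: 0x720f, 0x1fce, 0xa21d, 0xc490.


Sum all words (with carry folding):
+ 0x720f = 0x720f
+ 0x1fce = 0x91dd
+ 0xa21d = 0x33fb
+ 0xc490 = 0xf88b
One's complement: ~0xf88b
Checksum = 0x0774


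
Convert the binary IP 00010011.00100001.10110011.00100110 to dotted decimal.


00010011 = 19
00100001 = 33
10110011 = 179
00100110 = 38
IP: 19.33.179.38


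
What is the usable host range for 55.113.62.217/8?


Network: 55.0.0.0
Broadcast: 55.255.255.255
First usable = network + 1
Last usable = broadcast - 1
Range: 55.0.0.1 to 55.255.255.254


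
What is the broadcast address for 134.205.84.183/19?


Network: 134.205.64.0/19
Host bits = 13
Set all host bits to 1:
Broadcast: 134.205.95.255


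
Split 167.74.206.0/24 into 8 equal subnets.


New prefix = 24 + 3 = 27
Each subnet has 32 addresses
  167.74.206.0/27
  167.74.206.32/27
  167.74.206.64/27
  167.74.206.96/27
  167.74.206.128/27
  167.74.206.160/27
  167.74.206.192/27
  167.74.206.224/27
Subnets: 167.74.206.0/27, 167.74.206.32/27, 167.74.206.64/27, 167.74.206.96/27, 167.74.206.128/27, 167.74.206.160/27, 167.74.206.192/27, 167.74.206.224/27


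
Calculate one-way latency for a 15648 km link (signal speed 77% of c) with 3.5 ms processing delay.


Speed = 0.77 * 3e5 km/s = 231000 km/s
Propagation delay = 15648 / 231000 = 0.0677 s = 67.7403 ms
Processing delay = 3.5 ms
Total one-way latency = 71.2403 ms


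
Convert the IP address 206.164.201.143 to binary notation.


206 = 11001110
164 = 10100100
201 = 11001001
143 = 10001111
Binary: 11001110.10100100.11001001.10001111


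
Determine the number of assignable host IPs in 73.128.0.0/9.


Host bits = 32 - 9 = 23
Total addresses = 2^23 = 8388608
Usable = total - 2 (network and broadcast)
Usable hosts: 8388606


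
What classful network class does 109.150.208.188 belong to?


First octet: 109
Binary: 01101101
0xxxxxxx -> Class A (1-126)
Class A, default mask 255.0.0.0 (/8)


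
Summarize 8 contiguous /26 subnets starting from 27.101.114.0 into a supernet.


Original prefix: /26
Number of subnets: 8 = 2^3
New prefix = 26 - 3 = 23
Supernet: 27.101.114.0/23


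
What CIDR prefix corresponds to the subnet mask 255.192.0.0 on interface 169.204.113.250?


Binary: 11111111.11000000.00000000.00000000
Count leading 1s
Prefix: /10


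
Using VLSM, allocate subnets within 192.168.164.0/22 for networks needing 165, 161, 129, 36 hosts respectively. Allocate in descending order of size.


165 hosts -> /24 (254 usable): 192.168.164.0/24
161 hosts -> /24 (254 usable): 192.168.165.0/24
129 hosts -> /24 (254 usable): 192.168.166.0/24
36 hosts -> /26 (62 usable): 192.168.167.0/26
Allocation: 192.168.164.0/24 (165 hosts, 254 usable); 192.168.165.0/24 (161 hosts, 254 usable); 192.168.166.0/24 (129 hosts, 254 usable); 192.168.167.0/26 (36 hosts, 62 usable)


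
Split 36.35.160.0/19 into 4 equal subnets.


New prefix = 19 + 2 = 21
Each subnet has 2048 addresses
  36.35.160.0/21
  36.35.168.0/21
  36.35.176.0/21
  36.35.184.0/21
Subnets: 36.35.160.0/21, 36.35.168.0/21, 36.35.176.0/21, 36.35.184.0/21


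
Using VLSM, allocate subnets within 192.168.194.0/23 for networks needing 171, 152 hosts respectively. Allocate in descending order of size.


171 hosts -> /24 (254 usable): 192.168.194.0/24
152 hosts -> /24 (254 usable): 192.168.195.0/24
Allocation: 192.168.194.0/24 (171 hosts, 254 usable); 192.168.195.0/24 (152 hosts, 254 usable)


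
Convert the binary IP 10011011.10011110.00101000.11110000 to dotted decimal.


10011011 = 155
10011110 = 158
00101000 = 40
11110000 = 240
IP: 155.158.40.240


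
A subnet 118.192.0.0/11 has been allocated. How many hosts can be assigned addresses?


Host bits = 32 - 11 = 21
Total addresses = 2^21 = 2097152
Usable = total - 2 (network and broadcast)
Usable hosts: 2097150


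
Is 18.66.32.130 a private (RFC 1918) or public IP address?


RFC 1918 private ranges:
  10.0.0.0/8 (10.0.0.0 - 10.255.255.255)
  172.16.0.0/12 (172.16.0.0 - 172.31.255.255)
  192.168.0.0/16 (192.168.0.0 - 192.168.255.255)
Public (not in any RFC 1918 range)


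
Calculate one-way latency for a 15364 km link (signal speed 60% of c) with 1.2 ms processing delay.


Speed = 0.6 * 3e5 km/s = 180000 km/s
Propagation delay = 15364 / 180000 = 0.0854 s = 85.3556 ms
Processing delay = 1.2 ms
Total one-way latency = 86.5556 ms


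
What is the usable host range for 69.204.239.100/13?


Network: 69.200.0.0
Broadcast: 69.207.255.255
First usable = network + 1
Last usable = broadcast - 1
Range: 69.200.0.1 to 69.207.255.254


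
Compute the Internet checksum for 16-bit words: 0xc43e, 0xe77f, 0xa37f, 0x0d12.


Sum all words (with carry folding):
+ 0xc43e = 0xc43e
+ 0xe77f = 0xabbe
+ 0xa37f = 0x4f3e
+ 0x0d12 = 0x5c50
One's complement: ~0x5c50
Checksum = 0xa3af


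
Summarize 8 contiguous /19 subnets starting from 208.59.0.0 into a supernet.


Original prefix: /19
Number of subnets: 8 = 2^3
New prefix = 19 - 3 = 16
Supernet: 208.59.0.0/16


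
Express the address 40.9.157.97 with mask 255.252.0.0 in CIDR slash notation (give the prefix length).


Binary: 11111111.11111100.00000000.00000000
Count leading 1s
Prefix: /14


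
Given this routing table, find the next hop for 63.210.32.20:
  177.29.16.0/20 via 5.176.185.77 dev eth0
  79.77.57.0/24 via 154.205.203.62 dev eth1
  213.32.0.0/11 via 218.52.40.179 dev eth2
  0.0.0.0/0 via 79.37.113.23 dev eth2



Longest prefix match for 63.210.32.20:
  /20 177.29.16.0: no
  /24 79.77.57.0: no
  /11 213.32.0.0: no
  /0 0.0.0.0: MATCH
Selected: next-hop 79.37.113.23 via eth2 (matched /0)


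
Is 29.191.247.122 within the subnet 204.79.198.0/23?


Subnet network: 204.79.198.0
Test IP AND mask: 29.191.246.0
No, 29.191.247.122 is not in 204.79.198.0/23


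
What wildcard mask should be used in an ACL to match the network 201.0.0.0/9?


Subnet mask: 255.128.0.0
Wildcard = 255.255.255.255 - subnet mask
255 - 255 = 0
255 - 128 = 127
255 - 0 = 255
255 - 0 = 255
Wildcard: 0.127.255.255


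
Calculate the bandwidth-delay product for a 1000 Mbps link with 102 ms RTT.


BDP = bandwidth * RTT
= 1000 Mbps * 102 ms
= 1000 * 1e6 * 102 / 1000 bits
= 102000000 bits
= 12750000 bytes
= 12451.1719 KB
BDP = 102000000 bits (12750000 bytes)
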